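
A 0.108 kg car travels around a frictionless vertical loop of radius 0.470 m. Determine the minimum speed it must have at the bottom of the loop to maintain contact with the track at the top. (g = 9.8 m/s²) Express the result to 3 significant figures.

At the top: mg = mv_top²/r ⇒ v_top² = gr = 4.606 m²/s²
Energy from bottom to top (height 2r): ½mv_bot² = ½mv_top² + mg(2r)
v_bot² = gr + 4gr = 5gr = 23.03
v_bot = √(5gr) = 4.799 m/s

v = 4.80 m/s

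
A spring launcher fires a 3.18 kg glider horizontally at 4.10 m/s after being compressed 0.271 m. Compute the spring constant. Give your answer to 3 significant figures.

k = 728 N/m

Energy stored in the spring equals the launch KE: ½kx² = ½mv²
k = mv²/x² = (3.18)(4.10)²/(0.271)² = 727.9 N/m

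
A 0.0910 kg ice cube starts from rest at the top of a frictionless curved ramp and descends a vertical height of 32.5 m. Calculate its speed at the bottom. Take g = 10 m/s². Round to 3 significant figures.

Energy conservation between the two points: mgh = ½mv²
The mass cancels from both sides.
v = √(2gh) = √(2 × 10 × 32.5) = √650.00 = 25.50 m/s

v = 25.5 m/s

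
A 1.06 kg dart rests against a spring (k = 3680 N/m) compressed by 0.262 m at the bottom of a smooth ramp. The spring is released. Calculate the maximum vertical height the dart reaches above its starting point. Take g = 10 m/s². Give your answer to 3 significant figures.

All spring PE becomes gravitational PE at the highest point: ½kx² = mgh
h = kx²/(2mg) = (3680)(0.262)²/(2 × 1.06 × 10) = 11.92 m

h = 11.9 m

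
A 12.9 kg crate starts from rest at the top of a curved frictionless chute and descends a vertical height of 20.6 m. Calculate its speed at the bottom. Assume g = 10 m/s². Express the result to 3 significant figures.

v = 20.3 m/s

Energy conservation between the two points: mgh = ½mv²
v = √(2gh) = √(2 × 10 × 20.6) = √412.00 = 20.30 m/s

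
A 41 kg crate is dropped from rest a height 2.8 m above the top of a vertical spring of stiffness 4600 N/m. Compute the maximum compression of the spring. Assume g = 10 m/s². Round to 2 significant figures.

Let x be the compression. The total drop is H + x, and the crate is instantaneously at rest at max compression, so energy conservation gives:
mg(H + x) = ½kx²
½(4600)x² − (41)(10)x − (41)(10)(2.8) = 0
2300x² − 410.0x − 1148 = 0
x = [410.0 + √(168100 + 1.0562e+07)]/(2 × 2300) = 0.8012 m

x = 0.80 m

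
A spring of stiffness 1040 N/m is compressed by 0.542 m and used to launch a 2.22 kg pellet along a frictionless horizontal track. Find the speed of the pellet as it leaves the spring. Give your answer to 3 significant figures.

The pellet leaves the spring when the spring is at natural length, so ½kx² = ½mv²
v = x√(k/m) = 0.542 × √(1040/2.22) = 11.73 m/s

v = 11.7 m/s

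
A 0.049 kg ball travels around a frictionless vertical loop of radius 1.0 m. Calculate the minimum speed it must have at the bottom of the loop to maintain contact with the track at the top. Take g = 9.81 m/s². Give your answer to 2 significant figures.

At the top: mg = mv_top²/r ⇒ v_top² = gr = 9.810 m²/s²
Energy from bottom to top (height 2r): ½mv_bot² = ½mv_top² + mg(2r)
v_bot² = gr + 4gr = 5gr = 49.05
v_bot = √(5gr) = 7.004 m/s

v = 7.0 m/s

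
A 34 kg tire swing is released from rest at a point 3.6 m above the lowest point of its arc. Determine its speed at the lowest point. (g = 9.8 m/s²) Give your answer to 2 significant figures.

Equating total energy at the two states: mgh = ½mv²
v = √(2gh) = √(2 × 9.8 × 3.6) = √70.560 = 8.400 m/s

v = 8.4 m/s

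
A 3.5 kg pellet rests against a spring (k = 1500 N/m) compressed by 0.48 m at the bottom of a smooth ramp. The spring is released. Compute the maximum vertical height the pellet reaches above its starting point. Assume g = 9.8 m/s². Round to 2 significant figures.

h = 5.0 m

All spring PE becomes gravitational PE at the highest point: ½kx² = mgh
h = kx²/(2mg) = (1500)(0.48)²/(2 × 3.5 × 9.8) = 5.038 m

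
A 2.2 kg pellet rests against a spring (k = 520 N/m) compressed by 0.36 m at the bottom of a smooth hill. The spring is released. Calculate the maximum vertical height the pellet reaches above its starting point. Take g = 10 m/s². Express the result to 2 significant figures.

Energy conservation from release to the highest point: ½kx² = mgh
h = kx²/(2mg) = (520)(0.36)²/(2 × 2.2 × 10) = 1.532 m

h = 1.5 m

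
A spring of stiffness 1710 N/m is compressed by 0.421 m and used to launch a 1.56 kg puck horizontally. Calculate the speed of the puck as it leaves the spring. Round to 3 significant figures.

v = 13.9 m/s

Conservation of energy: ½kx² = ½mv²
v = x√(k/m) = 0.421 × √(1710/1.56) = 13.94 m/s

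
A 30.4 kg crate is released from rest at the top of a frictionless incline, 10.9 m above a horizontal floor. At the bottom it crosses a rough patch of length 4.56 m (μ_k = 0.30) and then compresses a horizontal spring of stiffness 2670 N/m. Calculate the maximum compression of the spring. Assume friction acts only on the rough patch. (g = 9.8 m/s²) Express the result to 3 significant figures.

x = 1.46 m

Initial energy: E₁ = mgh = (30.4)(9.8)(10.9) = 3247.3 J
Friction removes W_f = μ_k mg d = (0.30)(30.4)(9.8)(4.56) = 407.6 J
Energy reaching the spring: E = 3247.3 − 407.6 = 2839.8 J
At max compression ½kx² = E ⇒ x = √(2E/k) = √(2 × 2839.8/2670) = 1.458 m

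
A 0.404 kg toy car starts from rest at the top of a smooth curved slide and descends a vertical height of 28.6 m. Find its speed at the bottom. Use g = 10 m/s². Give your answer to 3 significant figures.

v = 23.9 m/s

Energy conservation between the two points: mgh = ½mv²
v = √(2gh) = √(2 × 10 × 28.6) = √572.00 = 23.92 m/s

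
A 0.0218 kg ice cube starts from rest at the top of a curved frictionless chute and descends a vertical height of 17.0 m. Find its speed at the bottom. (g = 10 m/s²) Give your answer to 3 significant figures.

v = 18.4 m/s

Equating total energy at the two states: mgh = ½mv²
v = √(2gh) = √(2 × 10 × 17.0) = √340.00 = 18.44 m/s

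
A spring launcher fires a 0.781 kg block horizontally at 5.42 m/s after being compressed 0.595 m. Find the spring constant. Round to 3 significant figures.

k = 64.8 N/m

Spring PE at full compression equals KE at release: ½kx² = ½mv²
k = mv²/x² = (0.781)(5.42)²/(0.595)² = 64.81 N/m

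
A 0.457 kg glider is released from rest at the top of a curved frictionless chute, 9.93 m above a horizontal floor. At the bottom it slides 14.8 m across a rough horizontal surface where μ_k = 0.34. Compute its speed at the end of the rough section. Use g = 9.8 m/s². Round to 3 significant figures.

Applying the work–energy principle:
mgh = ½mv² + μ_k m g d
W_f = μ_k mg d = (0.34)(0.457)(9.8)(14.8) = 22.54 J
½mv² = mgh − W_f = 44.472 − 22.54 = 21.936 J
v = √(2 × 21.936/0.457) = 9.798 m/s

v = 9.80 m/s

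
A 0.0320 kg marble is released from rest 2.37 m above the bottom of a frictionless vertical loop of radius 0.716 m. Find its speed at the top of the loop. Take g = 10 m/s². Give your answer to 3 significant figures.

Energy conservation: mgh = ½mv_top² + mg(2r)
v_top² = 2g(h − 2r) = 2(10)(2.37 − 1.432) = 18.76
v_top = 4.331 m/s

v = 4.33 m/s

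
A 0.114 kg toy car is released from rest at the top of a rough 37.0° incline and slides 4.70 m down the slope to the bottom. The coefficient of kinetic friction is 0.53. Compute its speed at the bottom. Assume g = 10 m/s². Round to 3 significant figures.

v = 4.10 m/s

Work–energy: mg(L sinθ) − μ_k(mg cosθ)L = ½mv²
mgh = mgL sinθ = (0.114)(10)(4.70)sin37.0° = 3.2245 J
W_f = μ_k mg cosθ · L = (0.53)(0.114)(10)cos37.0°·4.70 = 2.268 J
½mv² = 3.2245 − 2.268 = 0.95661 J
v = √(2 × 0.95661/0.114) = 4.097 m/s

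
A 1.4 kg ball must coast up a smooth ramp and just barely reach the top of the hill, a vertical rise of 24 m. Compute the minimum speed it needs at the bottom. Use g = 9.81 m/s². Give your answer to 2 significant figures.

v = 22 m/s

At the top it is momentarily at rest, so all KE converts to PE: ½mv² = mgh
v = √(2gh) = √(2 × 9.81 × 24) = 21.70 m/s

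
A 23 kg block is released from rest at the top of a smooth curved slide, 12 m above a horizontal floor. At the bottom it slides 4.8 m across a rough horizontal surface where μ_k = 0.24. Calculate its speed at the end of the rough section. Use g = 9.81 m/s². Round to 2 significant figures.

Energy at the top = energy at the end + work done against friction:
mgh = ½mv² + μ_k m g d
W_f = μ_k mg d = (0.24)(23)(9.81)(4.8) = 259.9 J
½mv² = mgh − W_f = 2707.6 − 259.9 = 2447.6 J
v = √(2 × 2447.6/23) = 14.59 m/s

v = 15 m/s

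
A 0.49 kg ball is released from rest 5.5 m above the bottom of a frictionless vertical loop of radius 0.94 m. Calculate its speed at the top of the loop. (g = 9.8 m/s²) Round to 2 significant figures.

Energy conservation: mgh = ½mv_top² + mg(2r)
v_top² = 2g(h − 2r) = 2(9.8)(5.5 − 1.880) = 70.95
v_top = 8.423 m/s

v = 8.4 m/s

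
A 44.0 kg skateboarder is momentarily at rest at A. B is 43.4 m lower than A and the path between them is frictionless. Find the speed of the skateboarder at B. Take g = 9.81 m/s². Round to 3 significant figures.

v = 29.2 m/s

Equating total energy at the two states: mgh = ½mv²
v = √(2gh) = √(2 × 9.81 × 43.4) = √851.51 = 29.18 m/s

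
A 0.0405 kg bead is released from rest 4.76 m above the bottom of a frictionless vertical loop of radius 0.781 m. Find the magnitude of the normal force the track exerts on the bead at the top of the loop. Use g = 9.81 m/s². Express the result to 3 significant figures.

Energy from release to top (height 2r): mgh = ½mv_top² + mg(2r)
v_top² = 2g(h − 2r) = 2(9.81)(4.76 − 1.562) = 62.745 m²/s²
At the top, both N and weight point toward the centre: N + mg = mv_top²/r
N = m(v_top²/r − g) = 0.0405(62.745/0.781 − 9.81) = 2.856 N

N = 2.86 N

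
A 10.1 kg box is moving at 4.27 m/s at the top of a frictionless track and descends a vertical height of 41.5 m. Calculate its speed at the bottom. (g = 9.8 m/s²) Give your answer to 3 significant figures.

v = 28.8 m/s

By conservation of mechanical energy, ½mv₀² + mgh = ½mv²
The mass cancels from both sides.
v² = v₀² + 2gh = (4.27)² + 2(9.8)(41.5) = 831.63
v = √831.63 = 28.84 m/s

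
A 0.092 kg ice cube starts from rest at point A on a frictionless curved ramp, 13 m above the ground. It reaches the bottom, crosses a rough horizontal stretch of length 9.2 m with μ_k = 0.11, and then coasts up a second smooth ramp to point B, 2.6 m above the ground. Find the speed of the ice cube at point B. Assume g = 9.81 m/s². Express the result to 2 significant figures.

v = 14 m/s

Energy at A: mgh₁ = (0.092)(9.81)(13) = 11.733 J
Friction loss: W_f = μ_k mg d = 0.9134 J
At B: ½mv² + mgh₂ = mgh₁ − W_f
½mv² = 11.733 − 0.9134 − 2.3466 = 8.4729 J
v = √(2 × 8.4729/0.092) = 13.57 m/s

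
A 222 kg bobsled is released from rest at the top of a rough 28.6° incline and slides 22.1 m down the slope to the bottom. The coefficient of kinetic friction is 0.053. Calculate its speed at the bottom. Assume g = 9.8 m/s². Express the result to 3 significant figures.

v = 13.7 m/s

Work–energy: mg(L sinθ) − μ_k(mg cosθ)L = ½mv²
mgh = mgL sinθ = (222)(9.8)(22.1)sin28.6° = 23016 J
W_f = μ_k mg cosθ · L = (0.053)(222)(9.8)cos28.6°·22.1 = 2237 J
½mv² = 23016 − 2237 = 20779 J
v = √(2 × 20779/222) = 13.68 m/s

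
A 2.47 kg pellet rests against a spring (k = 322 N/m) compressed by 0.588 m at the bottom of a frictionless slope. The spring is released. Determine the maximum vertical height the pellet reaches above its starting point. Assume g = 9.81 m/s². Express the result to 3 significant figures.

h = 2.30 m

Energy conservation from release to the highest point: ½kx² = mgh
h = kx²/(2mg) = (322)(0.588)²/(2 × 2.47 × 9.81) = 2.297 m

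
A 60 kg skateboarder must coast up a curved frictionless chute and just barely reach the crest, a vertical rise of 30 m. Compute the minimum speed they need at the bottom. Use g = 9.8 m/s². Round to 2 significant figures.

At the top they are momentarily at rest, so all KE converts to PE: ½mv² = mgh
v = √(2gh) = √(2 × 9.8 × 30) = 24.25 m/s

v = 24 m/s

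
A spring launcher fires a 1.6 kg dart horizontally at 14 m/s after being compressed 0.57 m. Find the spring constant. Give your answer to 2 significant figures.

Energy stored in the spring equals the launch KE: ½kx² = ½mv²
k = mv²/x² = (1.6)(14)²/(0.57)² = 965.2 N/m

k = 970 N/m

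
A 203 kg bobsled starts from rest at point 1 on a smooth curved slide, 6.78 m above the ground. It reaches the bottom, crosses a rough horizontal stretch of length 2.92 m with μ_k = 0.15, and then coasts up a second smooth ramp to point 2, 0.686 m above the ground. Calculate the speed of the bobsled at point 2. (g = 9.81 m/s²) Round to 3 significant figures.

v = 10.5 m/s

Energy at 1: mgh₁ = (203)(9.81)(6.78) = 13502 J
Friction loss: W_f = μ_k mg d = 872.2 J
At 2: ½mv² + mgh₂ = mgh₁ − W_f
½mv² = 13502 − 872.2 − 1366.1 = 11264 J
v = √(2 × 11264/203) = 10.53 m/s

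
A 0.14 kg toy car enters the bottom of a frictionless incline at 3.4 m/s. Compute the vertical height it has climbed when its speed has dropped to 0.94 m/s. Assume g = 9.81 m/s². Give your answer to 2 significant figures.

h = 0.54 m

Energy balance between the two points: ½mv₁² = ½mv₂² + mgh
h = (v₁² − v₂²)/(2g) = (3.4² − 0.94²)/(2 × 9.81) = 0.5442 m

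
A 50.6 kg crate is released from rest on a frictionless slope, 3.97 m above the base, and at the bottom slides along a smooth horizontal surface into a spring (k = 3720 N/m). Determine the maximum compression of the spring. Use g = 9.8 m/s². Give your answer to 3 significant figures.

At max compression the crate is momentarily at rest: mgh = ½kx²
x = √(2mgh/k) = √(2 × 50.6 × 9.8 × 3.97 / 3720) = 1.029 m

x = 1.03 m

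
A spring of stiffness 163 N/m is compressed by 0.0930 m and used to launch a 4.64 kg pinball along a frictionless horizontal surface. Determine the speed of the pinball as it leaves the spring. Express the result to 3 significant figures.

v = 0.551 m/s

The pinball leaves the spring when the spring is at natural length, so ½kx² = ½mv²
v = x√(k/m) = 0.0930 × √(163/4.64) = 0.5512 m/s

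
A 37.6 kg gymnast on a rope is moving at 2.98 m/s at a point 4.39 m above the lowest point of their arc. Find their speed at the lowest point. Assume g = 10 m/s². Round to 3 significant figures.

v = 9.83 m/s

Mechanical energy is conserved (no friction): ½mv₀² + mgh = ½mv²
v² = v₀² + 2gh = (2.98)² + 2(10)(4.39) = 96.680
v = √96.680 = 9.833 m/s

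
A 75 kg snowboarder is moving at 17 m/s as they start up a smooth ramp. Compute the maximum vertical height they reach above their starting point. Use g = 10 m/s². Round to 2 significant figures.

By energy conservation, ½mv² = mgh
h = v²/(2g) = 17²/(2 × 10) = 14.45 m

h = 14 m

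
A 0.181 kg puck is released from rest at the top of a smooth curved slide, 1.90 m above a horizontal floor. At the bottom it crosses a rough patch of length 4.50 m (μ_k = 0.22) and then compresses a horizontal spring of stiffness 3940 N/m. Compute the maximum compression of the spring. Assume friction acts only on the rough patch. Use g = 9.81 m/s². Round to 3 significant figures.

x = 0.0286 m

Initial energy: E₁ = mgh = (0.181)(9.81)(1.90) = 3.3737 J
Friction removes W_f = μ_k mg d = (0.22)(0.181)(9.81)(4.50) = 1.758 J
Energy reaching the spring: E = 3.3737 − 1.758 = 1.6158 J
At max compression ½kx² = E ⇒ x = √(2E/k) = √(2 × 1.6158/3940) = 0.02864 m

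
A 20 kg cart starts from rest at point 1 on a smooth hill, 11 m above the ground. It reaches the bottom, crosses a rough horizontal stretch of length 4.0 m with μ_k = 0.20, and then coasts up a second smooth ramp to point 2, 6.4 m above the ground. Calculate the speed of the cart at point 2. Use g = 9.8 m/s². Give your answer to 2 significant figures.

Energy at 1: mgh₁ = (20)(9.8)(11) = 2156.0 J
Friction loss: W_f = μ_k mg d = 156.8 J
At 2: ½mv² + mgh₂ = mgh₁ − W_f
½mv² = 2156.0 − 156.8 − 1254.4 = 744.80 J
v = √(2 × 744.80/20) = 8.630 m/s

v = 8.6 m/s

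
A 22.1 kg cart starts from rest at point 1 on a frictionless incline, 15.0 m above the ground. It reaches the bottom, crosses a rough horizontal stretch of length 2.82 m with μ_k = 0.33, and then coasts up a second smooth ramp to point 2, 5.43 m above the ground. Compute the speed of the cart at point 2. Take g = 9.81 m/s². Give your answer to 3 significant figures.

v = 13.0 m/s

Energy at 1: mgh₁ = (22.1)(9.81)(15.0) = 3252.0 J
Friction loss: W_f = μ_k mg d = 201.8 J
At 2: ½mv² + mgh₂ = mgh₁ − W_f
½mv² = 3252.0 − 201.8 − 1177.2 = 1873.0 J
v = √(2 × 1873.0/22.1) = 13.02 m/s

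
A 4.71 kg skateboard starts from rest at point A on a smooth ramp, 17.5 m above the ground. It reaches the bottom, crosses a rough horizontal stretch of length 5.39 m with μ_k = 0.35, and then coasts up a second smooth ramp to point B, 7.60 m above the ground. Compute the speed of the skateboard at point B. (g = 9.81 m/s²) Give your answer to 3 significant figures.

Energy at A: mgh₁ = (4.71)(9.81)(17.5) = 808.59 J
Friction loss: W_f = μ_k mg d = 87.17 J
At B: ½mv² + mgh₂ = mgh₁ − W_f
½mv² = 808.59 − 87.17 − 351.16 = 370.26 J
v = √(2 × 370.26/4.71) = 12.54 m/s

v = 12.5 m/s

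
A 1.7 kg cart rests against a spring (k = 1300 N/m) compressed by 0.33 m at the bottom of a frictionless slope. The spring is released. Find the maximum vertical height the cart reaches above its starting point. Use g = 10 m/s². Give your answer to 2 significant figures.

h = 4.2 m

All spring PE becomes gravitational PE at the highest point: ½kx² = mgh
h = kx²/(2mg) = (1300)(0.33)²/(2 × 1.7 × 10) = 4.164 m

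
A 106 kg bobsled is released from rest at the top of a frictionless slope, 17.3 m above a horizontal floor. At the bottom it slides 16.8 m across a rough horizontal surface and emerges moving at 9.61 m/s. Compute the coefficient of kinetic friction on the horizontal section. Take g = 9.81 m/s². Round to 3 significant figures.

Applying the work–energy principle:
mgh = ½mv² + μ_k m g d
mgh = 17990 J; ½mv² = 4894.7 J
W_f = 17990 − 4894.7 = 13095 J
μ_k = W_f/(mg·d) = 13095/(1040 × 16.8) = 0.7496

μ_k = 0.750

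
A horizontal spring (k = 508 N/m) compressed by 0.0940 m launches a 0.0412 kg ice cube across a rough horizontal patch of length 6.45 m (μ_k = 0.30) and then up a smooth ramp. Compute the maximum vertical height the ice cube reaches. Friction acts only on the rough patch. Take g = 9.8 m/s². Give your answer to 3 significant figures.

h = 3.62 m

Spring energy: E₀ = ½kx² = ½(508)(0.0940)² = 2.2443 J
Friction: W_f = μ_k mg d = (0.30)(0.0412)(9.8)(6.45) = 0.7813 J
Energy at base of ramp: E = 2.2443 − 0.7813 = 1.4631 J
At max height all remaining energy is PE: mgh = E ⇒ h = E/(mg) = 1.4631/(0.0412 × 9.8) = 3.624 m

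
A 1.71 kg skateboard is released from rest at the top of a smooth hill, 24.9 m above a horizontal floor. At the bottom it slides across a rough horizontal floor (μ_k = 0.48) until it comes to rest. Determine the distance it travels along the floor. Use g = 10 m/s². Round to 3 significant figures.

Energy bookkeeping (friction removes W_f = μ_k N d):
At rest all PE has been dissipated by friction: mgh = μ_k m g d
d = h/μ_k = 24.9/0.48 = 51.88 m

d = 51.9 m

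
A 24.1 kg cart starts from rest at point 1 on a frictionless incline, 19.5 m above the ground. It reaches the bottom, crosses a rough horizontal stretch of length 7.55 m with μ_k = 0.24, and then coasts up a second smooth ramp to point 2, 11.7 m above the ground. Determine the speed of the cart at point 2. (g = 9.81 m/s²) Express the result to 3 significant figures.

v = 10.8 m/s

Energy at 1: mgh₁ = (24.1)(9.81)(19.5) = 4610.2 J
Friction loss: W_f = μ_k mg d = 428.4 J
At 2: ½mv² + mgh₂ = mgh₁ − W_f
½mv² = 4610.2 − 428.4 − 2766.1 = 1415.7 J
v = √(2 × 1415.7/24.1) = 10.84 m/s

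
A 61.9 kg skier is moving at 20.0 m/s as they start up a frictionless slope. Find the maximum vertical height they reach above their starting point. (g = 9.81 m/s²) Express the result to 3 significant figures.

h = 20.4 m

Setting KE at the bottom equal to PE gained: ½mv² = mgh
h = v²/(2g) = 20.0²/(2 × 9.81) = 20.39 m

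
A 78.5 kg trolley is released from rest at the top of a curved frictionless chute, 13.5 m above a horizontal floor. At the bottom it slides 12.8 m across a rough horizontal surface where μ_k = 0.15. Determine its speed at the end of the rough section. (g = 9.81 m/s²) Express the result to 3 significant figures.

v = 15.1 m/s

Energy at the top = energy at the end + work done against friction:
mgh = ½mv² + μ_k m g d
W_f = μ_k mg d = (0.15)(78.5)(9.81)(12.8) = 1479 J
½mv² = mgh − W_f = 10396 − 1479 = 8917.6 J
v = √(2 × 8917.6/78.5) = 15.07 m/s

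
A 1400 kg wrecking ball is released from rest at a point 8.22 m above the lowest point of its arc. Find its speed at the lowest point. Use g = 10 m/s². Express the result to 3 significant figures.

v = 12.8 m/s

Energy conservation between the two points: mgh = ½mv²
v = √(2gh) = √(2 × 10 × 8.22) = √164.40 = 12.82 m/s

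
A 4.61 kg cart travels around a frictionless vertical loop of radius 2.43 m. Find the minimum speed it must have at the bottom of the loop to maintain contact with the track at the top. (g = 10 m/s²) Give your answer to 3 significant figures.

At the top: mg = mv_top²/r ⇒ v_top² = gr = 24.30 m²/s²
Energy from bottom to top (height 2r): ½mv_bot² = ½mv_top² + mg(2r)
v_bot² = gr + 4gr = 5gr = 121.5
v_bot = √(5gr) = 11.02 m/s

v = 11.0 m/s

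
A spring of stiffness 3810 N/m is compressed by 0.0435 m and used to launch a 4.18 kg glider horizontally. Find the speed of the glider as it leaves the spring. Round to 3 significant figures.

Conservation of energy: ½kx² = ½mv²
v = x√(k/m) = 0.0435 × √(3810/4.18) = 1.313 m/s

v = 1.31 m/s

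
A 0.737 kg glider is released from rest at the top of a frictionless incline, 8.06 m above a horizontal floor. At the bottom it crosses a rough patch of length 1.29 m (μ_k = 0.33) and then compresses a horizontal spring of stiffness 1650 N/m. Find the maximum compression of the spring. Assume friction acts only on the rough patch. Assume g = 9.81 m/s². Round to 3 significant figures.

Initial energy: E₁ = mgh = (0.737)(9.81)(8.06) = 58.274 J
Friction removes W_f = μ_k mg d = (0.33)(0.737)(9.81)(1.29) = 3.078 J
Energy reaching the spring: E = 58.274 − 3.078 = 55.196 J
At max compression ½kx² = E ⇒ x = √(2E/k) = √(2 × 55.196/1650) = 0.2587 m

x = 0.259 m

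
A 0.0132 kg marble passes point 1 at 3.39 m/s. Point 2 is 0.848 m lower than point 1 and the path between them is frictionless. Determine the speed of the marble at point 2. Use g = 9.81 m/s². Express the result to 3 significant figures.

Energy conservation between the two points: ½mv₀² + mgh = ½mv²
v² = v₀² + 2gh = (3.39)² + 2(9.81)(0.848) = 28.130
v = √28.130 = 5.304 m/s

v = 5.30 m/s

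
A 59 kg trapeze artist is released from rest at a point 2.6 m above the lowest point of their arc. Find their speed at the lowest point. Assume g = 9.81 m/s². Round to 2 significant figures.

Equating total energy at the two states: mgh = ½mv²
v = √(2gh) = √(2 × 9.81 × 2.6) = √51.012 = 7.142 m/s

v = 7.1 m/s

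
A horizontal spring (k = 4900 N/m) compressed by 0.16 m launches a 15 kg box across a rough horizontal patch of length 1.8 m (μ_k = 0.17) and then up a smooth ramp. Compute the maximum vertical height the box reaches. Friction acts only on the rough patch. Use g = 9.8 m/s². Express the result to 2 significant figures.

h = 0.12 m

Spring energy: E₀ = ½kx² = ½(4900)(0.16)² = 62.720 J
Friction: W_f = μ_k mg d = (0.17)(15)(9.8)(1.8) = 44.98 J
Energy at base of ramp: E = 62.720 − 44.98 = 17.738 J
At max height all remaining energy is PE: mgh = E ⇒ h = E/(mg) = 17.738/(15 × 9.8) = 0.1207 m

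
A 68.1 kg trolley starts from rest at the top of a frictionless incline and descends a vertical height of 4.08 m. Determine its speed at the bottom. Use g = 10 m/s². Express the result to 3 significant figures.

v = 9.03 m/s

Equating total energy at the two states: mgh = ½mv²
The mass cancels from both sides.
v = √(2gh) = √(2 × 10 × 4.08) = √81.600 = 9.033 m/s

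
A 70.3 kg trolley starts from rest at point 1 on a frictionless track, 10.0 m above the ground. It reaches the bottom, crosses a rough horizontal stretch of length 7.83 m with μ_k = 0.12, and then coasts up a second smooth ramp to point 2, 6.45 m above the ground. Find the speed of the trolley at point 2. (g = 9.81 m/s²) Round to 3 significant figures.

Energy at 1: mgh₁ = (70.3)(9.81)(10.0) = 6896.4 J
Friction loss: W_f = μ_k mg d = 648.0 J
At 2: ½mv² + mgh₂ = mgh₁ − W_f
½mv² = 6896.4 − 648.0 − 4448.2 = 1800.2 J
v = √(2 × 1800.2/70.3) = 7.157 m/s

v = 7.16 m/s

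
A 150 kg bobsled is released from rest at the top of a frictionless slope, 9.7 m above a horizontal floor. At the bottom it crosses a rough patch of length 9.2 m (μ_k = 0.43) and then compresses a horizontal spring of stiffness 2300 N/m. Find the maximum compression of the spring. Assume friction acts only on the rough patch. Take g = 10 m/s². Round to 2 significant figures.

Initial energy: E₁ = mgh = (150)(10)(9.7) = 14550 J
Friction removes W_f = μ_k mg d = (0.43)(150)(10)(9.2) = 5934 J
Energy reaching the spring: E = 14550 − 5934 = 8616.0 J
At max compression ½kx² = E ⇒ x = √(2E/k) = √(2 × 8616.0/2300) = 2.737 m

x = 2.7 m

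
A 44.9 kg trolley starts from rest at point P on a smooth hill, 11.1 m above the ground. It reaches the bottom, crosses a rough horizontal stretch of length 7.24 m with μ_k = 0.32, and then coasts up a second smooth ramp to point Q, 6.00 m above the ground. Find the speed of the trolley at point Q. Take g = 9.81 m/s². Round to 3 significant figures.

v = 7.39 m/s

Energy at P: mgh₁ = (44.9)(9.81)(11.1) = 4889.2 J
Friction loss: W_f = μ_k mg d = 1020 J
At Q: ½mv² + mgh₂ = mgh₁ − W_f
½mv² = 4889.2 − 1020 − 2642.8 = 1225.9 J
v = √(2 × 1225.9/44.9) = 7.390 m/s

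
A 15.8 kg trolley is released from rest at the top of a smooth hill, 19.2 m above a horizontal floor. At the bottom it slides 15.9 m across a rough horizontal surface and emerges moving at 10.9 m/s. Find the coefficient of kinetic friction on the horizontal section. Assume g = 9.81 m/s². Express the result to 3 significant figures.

Applying the work–energy principle:
mgh = ½mv² + μ_k m g d
mgh = 2976.0 J; ½mv² = 938.60 J
W_f = 2976.0 − 938.60 = 2037 J
μ_k = W_f/(mg·d) = 2037/(155.0 × 15.9) = 0.8267

μ_k = 0.827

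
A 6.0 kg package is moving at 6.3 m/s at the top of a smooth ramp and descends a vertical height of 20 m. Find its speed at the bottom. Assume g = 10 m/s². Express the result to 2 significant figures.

v = 21 m/s

By conservation of mechanical energy, ½mv₀² + mgh = ½mv²
The mass cancels from both sides.
v² = v₀² + 2gh = (6.3)² + 2(10)(20) = 439.69
v = √439.69 = 20.97 m/s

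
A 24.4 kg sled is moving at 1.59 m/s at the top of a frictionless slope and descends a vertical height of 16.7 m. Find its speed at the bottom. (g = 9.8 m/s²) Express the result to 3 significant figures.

v = 18.2 m/s

Equating total energy at the two states: ½mv₀² + mgh = ½mv²
v² = v₀² + 2gh = (1.59)² + 2(9.8)(16.7) = 329.85
v = √329.85 = 18.16 m/s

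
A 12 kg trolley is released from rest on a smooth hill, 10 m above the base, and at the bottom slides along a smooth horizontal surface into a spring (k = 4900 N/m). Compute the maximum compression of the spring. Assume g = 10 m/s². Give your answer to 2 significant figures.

Gravitational PE at the top equals spring PE at max compression: mgh = ½kx²
x = √(2mgh/k) = √(2 × 12 × 10 × 10 / 4900) = 0.6999 m

x = 0.70 m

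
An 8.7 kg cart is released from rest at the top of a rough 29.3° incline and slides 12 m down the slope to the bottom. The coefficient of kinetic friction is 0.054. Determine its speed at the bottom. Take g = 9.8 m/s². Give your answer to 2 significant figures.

Energy: mgh = ½mv² + W_f, with h = L sinθ and W_f = μ_k (mg cosθ) L
mgh = mgL sinθ = (8.7)(9.8)(12)sin29.3° = 500.70 J
W_f = μ_k mg cosθ · L = (0.054)(8.7)(9.8)cos29.3°·12 = 48.18 J
½mv² = 500.70 − 48.18 = 452.52 J
v = √(2 × 452.52/8.7) = 10.20 m/s

v = 10 m/s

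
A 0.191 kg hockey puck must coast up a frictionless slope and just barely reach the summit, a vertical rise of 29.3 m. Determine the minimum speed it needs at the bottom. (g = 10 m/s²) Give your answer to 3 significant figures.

v = 24.2 m/s

At the top it is momentarily at rest, so all KE converts to PE: ½mv² = mgh
v = √(2gh) = √(2 × 10 × 29.3) = 24.21 m/s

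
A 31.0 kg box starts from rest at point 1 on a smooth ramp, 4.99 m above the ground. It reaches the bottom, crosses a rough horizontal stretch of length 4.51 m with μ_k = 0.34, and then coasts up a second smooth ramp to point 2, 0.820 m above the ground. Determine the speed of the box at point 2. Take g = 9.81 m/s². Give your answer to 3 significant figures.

v = 7.19 m/s

Energy at 1: mgh₁ = (31.0)(9.81)(4.99) = 1517.5 J
Friction loss: W_f = μ_k mg d = 466.3 J
At 2: ½mv² + mgh₂ = mgh₁ − W_f
½mv² = 1517.5 − 466.3 − 249.37 = 801.82 J
v = √(2 × 801.82/31.0) = 7.192 m/s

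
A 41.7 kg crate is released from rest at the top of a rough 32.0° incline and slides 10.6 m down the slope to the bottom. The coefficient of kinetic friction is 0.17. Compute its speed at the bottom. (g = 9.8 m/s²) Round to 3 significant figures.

v = 8.95 m/s

Work–energy: mg(L sinθ) − μ_k(mg cosθ)L = ½mv²
mgh = mgL sinθ = (41.7)(9.8)(10.6)sin32.0° = 2295.5 J
W_f = μ_k mg cosθ · L = (0.17)(41.7)(9.8)cos32.0°·10.6 = 624.5 J
½mv² = 2295.5 − 624.5 = 1671.0 J
v = √(2 × 1671.0/41.7) = 8.952 m/s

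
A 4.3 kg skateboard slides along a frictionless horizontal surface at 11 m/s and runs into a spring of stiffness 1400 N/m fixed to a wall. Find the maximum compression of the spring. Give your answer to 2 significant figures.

x = 0.61 m

All KE is stored as spring PE at maximum compression: ½mv² = ½kx²
x = v√(m/k) = 11 × √(4.3/1400) = 0.6096 m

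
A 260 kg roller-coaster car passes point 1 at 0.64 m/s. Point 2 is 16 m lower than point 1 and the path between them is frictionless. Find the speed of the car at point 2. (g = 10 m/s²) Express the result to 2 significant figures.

By conservation of mechanical energy, ½mv₀² + mgh = ½mv²
v² = v₀² + 2gh = (0.64)² + 2(10)(16) = 320.41
v = √320.41 = 17.90 m/s

v = 18 m/s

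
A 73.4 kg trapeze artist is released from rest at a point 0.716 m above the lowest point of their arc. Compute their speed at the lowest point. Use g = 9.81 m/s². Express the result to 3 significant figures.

Equating total energy at the two states: mgh = ½mv²
v = √(2gh) = √(2 × 9.81 × 0.716) = √14.048 = 3.748 m/s

v = 3.75 m/s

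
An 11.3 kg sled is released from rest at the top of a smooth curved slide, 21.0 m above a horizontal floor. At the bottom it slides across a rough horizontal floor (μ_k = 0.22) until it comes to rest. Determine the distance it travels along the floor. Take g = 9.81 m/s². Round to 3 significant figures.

Applying the work–energy principle:
At rest all PE has been dissipated by friction: mgh = μ_k m g d
d = h/μ_k = 21.0/0.22 = 95.45 m

d = 95.5 m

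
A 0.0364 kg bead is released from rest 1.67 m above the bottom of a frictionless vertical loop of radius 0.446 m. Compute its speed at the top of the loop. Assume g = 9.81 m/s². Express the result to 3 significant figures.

Energy conservation: mgh = ½mv_top² + mg(2r)
v_top² = 2g(h − 2r) = 2(9.81)(1.67 − 0.8920) = 15.26
v_top = 3.907 m/s

v = 3.91 m/s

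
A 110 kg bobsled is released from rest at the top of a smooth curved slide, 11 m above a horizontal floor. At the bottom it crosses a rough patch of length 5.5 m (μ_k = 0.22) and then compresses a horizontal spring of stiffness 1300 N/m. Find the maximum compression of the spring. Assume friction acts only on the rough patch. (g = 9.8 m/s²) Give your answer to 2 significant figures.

x = 4.0 m

Initial energy: E₁ = mgh = (110)(9.8)(11) = 11858 J
Friction removes W_f = μ_k mg d = (0.22)(110)(9.8)(5.5) = 1304 J
Energy reaching the spring: E = 11858 − 1304 = 10554 J
At max compression ½kx² = E ⇒ x = √(2E/k) = √(2 × 10554/1300) = 4.029 m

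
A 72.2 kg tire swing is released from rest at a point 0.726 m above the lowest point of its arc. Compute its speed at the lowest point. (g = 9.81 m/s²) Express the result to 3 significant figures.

Equating total energy at the two states: mgh = ½mv²
v = √(2gh) = √(2 × 9.81 × 0.726) = √14.244 = 3.774 m/s

v = 3.77 m/s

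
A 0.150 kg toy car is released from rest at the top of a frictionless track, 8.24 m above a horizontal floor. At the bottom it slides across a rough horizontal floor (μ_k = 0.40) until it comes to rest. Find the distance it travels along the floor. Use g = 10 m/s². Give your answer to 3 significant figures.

d = 20.6 m

Applying the work–energy principle:
At rest all PE has been dissipated by friction: mgh = μ_k m g d
d = h/μ_k = 8.24/0.40 = 20.60 m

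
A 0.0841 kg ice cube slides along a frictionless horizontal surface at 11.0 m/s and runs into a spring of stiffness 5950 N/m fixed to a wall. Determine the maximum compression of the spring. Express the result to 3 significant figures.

Conservation of energy between contact and max compression: ½mv² = ½kx²
x = v√(m/k) = 11.0 × √(0.0841/5950) = 0.04136 m

x = 0.0414 m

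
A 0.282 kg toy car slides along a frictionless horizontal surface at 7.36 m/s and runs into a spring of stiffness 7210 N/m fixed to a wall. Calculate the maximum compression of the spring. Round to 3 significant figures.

x = 0.0460 m

Conservation of energy between contact and max compression: ½mv² = ½kx²
x = v√(m/k) = 7.36 × √(0.282/7210) = 0.04603 m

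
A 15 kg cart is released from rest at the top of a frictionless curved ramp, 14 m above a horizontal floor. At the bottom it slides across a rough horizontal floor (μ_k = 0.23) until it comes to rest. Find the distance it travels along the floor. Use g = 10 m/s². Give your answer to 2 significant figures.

d = 61 m

Energy at the top = energy at the end + work done against friction:
At rest all PE has been dissipated by friction: mgh = μ_k m g d
d = h/μ_k = 14/0.23 = 60.87 m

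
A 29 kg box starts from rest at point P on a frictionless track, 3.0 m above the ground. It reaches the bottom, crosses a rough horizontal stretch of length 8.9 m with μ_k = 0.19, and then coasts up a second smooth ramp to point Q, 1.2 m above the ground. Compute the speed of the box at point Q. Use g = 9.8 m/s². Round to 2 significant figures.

Energy at P: mgh₁ = (29)(9.8)(3.0) = 852.60 J
Friction loss: W_f = μ_k mg d = 480.6 J
At Q: ½mv² + mgh₂ = mgh₁ − W_f
½mv² = 852.60 − 480.6 − 341.04 = 30.978 J
v = √(2 × 30.978/29) = 1.462 m/s

v = 1.5 m/s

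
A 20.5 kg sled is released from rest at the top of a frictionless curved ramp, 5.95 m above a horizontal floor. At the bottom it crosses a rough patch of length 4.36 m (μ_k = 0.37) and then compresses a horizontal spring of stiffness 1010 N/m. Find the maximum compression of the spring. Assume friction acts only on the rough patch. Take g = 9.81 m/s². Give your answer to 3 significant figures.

x = 1.31 m

Initial energy: E₁ = mgh = (20.5)(9.81)(5.95) = 1196.6 J
Friction removes W_f = μ_k mg d = (0.37)(20.5)(9.81)(4.36) = 324.4 J
Energy reaching the spring: E = 1196.6 − 324.4 = 872.15 J
At max compression ½kx² = E ⇒ x = √(2E/k) = √(2 × 872.15/1010) = 1.314 m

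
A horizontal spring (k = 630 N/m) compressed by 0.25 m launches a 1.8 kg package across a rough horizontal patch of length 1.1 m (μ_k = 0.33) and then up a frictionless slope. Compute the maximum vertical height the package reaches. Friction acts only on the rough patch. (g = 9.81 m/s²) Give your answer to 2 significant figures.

h = 0.75 m

Spring energy: E₀ = ½kx² = ½(630)(0.25)² = 19.688 J
Friction: W_f = μ_k mg d = (0.33)(1.8)(9.81)(1.1) = 6.410 J
Energy at base of ramp: E = 19.688 − 6.410 = 13.278 J
At max height all remaining energy is PE: mgh = E ⇒ h = E/(mg) = 13.278/(1.8 × 9.81) = 0.7519 m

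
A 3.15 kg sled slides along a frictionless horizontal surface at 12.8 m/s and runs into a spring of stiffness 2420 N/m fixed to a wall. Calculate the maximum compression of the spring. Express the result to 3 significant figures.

All KE is stored as spring PE at maximum compression: ½mv² = ½kx²
x = v√(m/k) = 12.8 × √(3.15/2420) = 0.4618 m

x = 0.462 m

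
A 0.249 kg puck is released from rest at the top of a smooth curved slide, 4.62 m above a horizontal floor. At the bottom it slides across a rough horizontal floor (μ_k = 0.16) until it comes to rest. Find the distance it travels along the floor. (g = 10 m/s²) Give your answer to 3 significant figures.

Applying the work–energy principle:
At rest all PE has been dissipated by friction: mgh = μ_k m g d
d = h/μ_k = 4.62/0.16 = 28.88 m

d = 28.9 m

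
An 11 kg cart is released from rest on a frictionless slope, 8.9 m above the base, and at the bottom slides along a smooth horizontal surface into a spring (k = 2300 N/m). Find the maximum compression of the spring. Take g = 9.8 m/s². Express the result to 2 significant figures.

Energy conservation (no friction) from release to max compression: mgh = ½kx²
x = √(2mgh/k) = √(2 × 11 × 9.8 × 8.9 / 2300) = 0.9134 m

x = 0.91 m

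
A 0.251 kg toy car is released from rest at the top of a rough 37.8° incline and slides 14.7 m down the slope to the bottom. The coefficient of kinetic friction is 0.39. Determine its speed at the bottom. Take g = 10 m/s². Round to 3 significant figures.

v = 9.47 m/s

Energy: mgh = ½mv² + W_f, with h = L sinθ and W_f = μ_k (mg cosθ) L
mgh = mgL sinθ = (0.251)(10)(14.7)sin37.8° = 22.614 J
W_f = μ_k mg cosθ · L = (0.39)(0.251)(10)cos37.8°·14.7 = 11.37 J
½mv² = 22.614 − 11.37 = 11.244 J
v = √(2 × 11.244/0.251) = 9.465 m/s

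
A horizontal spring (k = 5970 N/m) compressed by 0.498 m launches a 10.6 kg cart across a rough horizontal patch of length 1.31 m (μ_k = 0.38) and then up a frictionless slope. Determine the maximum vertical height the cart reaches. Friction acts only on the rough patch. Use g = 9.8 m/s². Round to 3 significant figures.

Spring energy: E₀ = ½kx² = ½(5970)(0.498)² = 740.29 J
Friction: W_f = μ_k mg d = (0.38)(10.6)(9.8)(1.31) = 51.71 J
Energy at base of ramp: E = 740.29 − 51.71 = 688.58 J
At max height all remaining energy is PE: mgh = E ⇒ h = E/(mg) = 688.58/(10.6 × 9.8) = 6.629 m

h = 6.63 m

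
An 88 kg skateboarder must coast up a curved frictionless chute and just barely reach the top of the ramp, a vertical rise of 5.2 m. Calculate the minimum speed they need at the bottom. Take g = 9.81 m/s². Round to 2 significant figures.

v = 10 m/s

At the top they are momentarily at rest, so all KE converts to PE: ½mv² = mgh
v = √(2gh) = √(2 × 9.81 × 5.2) = 10.10 m/s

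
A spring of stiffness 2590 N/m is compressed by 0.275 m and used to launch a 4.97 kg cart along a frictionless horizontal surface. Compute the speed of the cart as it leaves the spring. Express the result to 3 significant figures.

The cart leaves the spring when the spring is at natural length, so ½kx² = ½mv²
v = x√(k/m) = 0.275 × √(2590/4.97) = 6.278 m/s

v = 6.28 m/s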